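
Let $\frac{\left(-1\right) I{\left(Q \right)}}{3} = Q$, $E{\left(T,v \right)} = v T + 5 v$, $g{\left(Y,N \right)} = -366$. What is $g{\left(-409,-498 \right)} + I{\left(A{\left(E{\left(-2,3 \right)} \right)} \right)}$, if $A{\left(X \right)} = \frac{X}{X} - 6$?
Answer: $-351$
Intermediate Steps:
$E{\left(T,v \right)} = 5 v + T v$ ($E{\left(T,v \right)} = T v + 5 v = 5 v + T v$)
$A{\left(X \right)} = -5$ ($A{\left(X \right)} = 1 - 6 = -5$)
$I{\left(Q \right)} = - 3 Q$
$g{\left(-409,-498 \right)} + I{\left(A{\left(E{\left(-2,3 \right)} \right)} \right)} = -366 - -15 = -366 + 15 = -351$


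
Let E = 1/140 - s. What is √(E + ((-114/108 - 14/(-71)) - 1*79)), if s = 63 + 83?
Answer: I*√50208557735/14910 ≈ 15.028*I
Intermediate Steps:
s = 146
E = -20439/140 (E = 1/140 - 1*146 = 1/140 - 146 = -20439/140 ≈ -145.99)
√(E + ((-114/108 - 14/(-71)) - 1*79)) = √(-20439/140 + ((-114/108 - 14/(-71)) - 1*79)) = √(-20439/140 + ((-114*1/108 - 14*(-1/71)) - 79)) = √(-20439/140 + ((-19/18 + 14/71) - 79)) = √(-20439/140 + (-1097/1278 - 79)) = √(-20439/140 - 102059/1278) = √(-20204651/89460) = I*√50208557735/14910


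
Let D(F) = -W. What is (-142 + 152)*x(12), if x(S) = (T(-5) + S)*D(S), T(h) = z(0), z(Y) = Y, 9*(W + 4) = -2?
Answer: 1520/3 ≈ 506.67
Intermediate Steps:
W = -38/9 (W = -4 + (1/9)*(-2) = -4 - 2/9 = -38/9 ≈ -4.2222)
T(h) = 0
D(F) = 38/9 (D(F) = -1*(-38/9) = 38/9)
x(S) = 38*S/9 (x(S) = (0 + S)*(38/9) = S*(38/9) = 38*S/9)
(-142 + 152)*x(12) = (-142 + 152)*((38/9)*12) = 10*(152/3) = 1520/3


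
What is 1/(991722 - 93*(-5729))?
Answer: 1/1524519 ≈ 6.5594e-7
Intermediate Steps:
1/(991722 - 93*(-5729)) = 1/(991722 + 532797) = 1/1524519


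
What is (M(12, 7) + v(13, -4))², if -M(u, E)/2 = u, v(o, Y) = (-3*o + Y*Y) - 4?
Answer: 2601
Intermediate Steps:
v(o, Y) = -4 + Y² - 3*o (v(o, Y) = (-3*o + Y²) - 4 = (Y² - 3*o) - 4 = -4 + Y² - 3*o)
M(u, E) = -2*u
(M(12, 7) + v(13, -4))² = (-2*12 + (-4 + (-4)² - 3*13))² = (-24 + (-4 + 16 - 39))² = (-24 - 27)² = (-51)² = 2601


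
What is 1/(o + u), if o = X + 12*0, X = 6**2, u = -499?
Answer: -1/463 ≈ -0.0021598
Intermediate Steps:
X = 36
o = 36 (o = 36 + 12*0 = 36 + 0 = 36)
1/(o + u) = 1/(36 - 499) = 1/(-463) = -1/463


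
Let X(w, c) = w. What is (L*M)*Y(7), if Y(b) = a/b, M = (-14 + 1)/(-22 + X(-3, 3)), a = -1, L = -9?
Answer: 117/175 ≈ 0.66857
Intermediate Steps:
M = 13/25 (M = (-14 + 1)/(-22 - 3) = -13/(-25) = -13*(-1/25) = 13/25 ≈ 0.52000)
Y(b) = -1/b
(L*M)*Y(7) = (-9*13/25)*(-1/7) = -(-117)/(25*7) = -117/25*(-⅐) = 117/175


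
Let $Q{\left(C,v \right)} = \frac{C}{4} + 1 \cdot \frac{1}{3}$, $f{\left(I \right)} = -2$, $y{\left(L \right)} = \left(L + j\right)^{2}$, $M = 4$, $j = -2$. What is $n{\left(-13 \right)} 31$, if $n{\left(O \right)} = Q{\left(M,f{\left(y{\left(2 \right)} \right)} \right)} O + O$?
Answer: $- \frac{2821}{3} \approx -940.33$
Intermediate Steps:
$y{\left(L \right)} = \left(-2 + L\right)^{2}$ ($y{\left(L \right)} = \left(L - 2\right)^{2} = \left(-2 + L\right)^{2}$)
$Q{\left(C,v \right)} = \frac{1}{3} + \frac{C}{4}$ ($Q{\left(C,v \right)} = C \frac{1}{4} + 1 \cdot \frac{1}{3} = \frac{C}{4} + \frac{1}{3} = \frac{1}{3} + \frac{C}{4}$)
$n{\left(O \right)} = \frac{7 O}{3}$ ($n{\left(O \right)} = \left(\frac{1}{3} + \frac{1}{4} \cdot 4\right) O + O = \left(\frac{1}{3} + 1\right) O + O = \frac{4 O}{3} + O = \frac{7 O}{3}$)
$n{\left(-13 \right)} 31 = \frac{7}{3} \left(-13\right) 31 = \left(- \frac{91}{3}\right) 31 = - \frac{2821}{3}$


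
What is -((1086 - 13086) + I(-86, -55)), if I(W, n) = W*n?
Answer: 7270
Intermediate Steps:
-((1086 - 13086) + I(-86, -55)) = -((1086 - 13086) - 86*(-55)) = -(-12000 + 4730) = -1*(-7270) = 7270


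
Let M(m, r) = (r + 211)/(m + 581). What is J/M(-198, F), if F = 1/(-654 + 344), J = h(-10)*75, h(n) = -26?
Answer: -77174500/21803 ≈ -3539.6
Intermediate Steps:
J = -1950 (J = -26*75 = -1950)
F = -1/310 (F = 1/(-310) = -1/310 ≈ -0.0032258)
M(m, r) = (211 + r)/(581 + m)
J/M(-198, F) = -1950*(581 - 198)/(211 - 1/310) = -1950/((65409/310)/383) = -1950/((1/383)*(65409/310)) = -1950/65409/118730 = -1950*118730/65409 = -77174500/21803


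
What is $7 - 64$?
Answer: $-57$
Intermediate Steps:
$7 - 64 = -57$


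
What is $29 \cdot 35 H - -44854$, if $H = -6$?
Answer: $38764$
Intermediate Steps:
$29 \cdot 35 H - -44854 = 29 \cdot 35 \left(-6\right) - -44854 = 1015 \left(-6\right) + 44854 = -6090 + 44854 = 38764$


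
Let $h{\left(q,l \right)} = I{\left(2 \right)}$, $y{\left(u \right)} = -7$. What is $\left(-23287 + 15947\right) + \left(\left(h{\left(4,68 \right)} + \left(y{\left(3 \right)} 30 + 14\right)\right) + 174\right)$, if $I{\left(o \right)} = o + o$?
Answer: $-7358$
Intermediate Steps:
$I{\left(o \right)} = 2 o$
$h{\left(q,l \right)} = 4$ ($h{\left(q,l \right)} = 2 \cdot 2 = 4$)
$\left(-23287 + 15947\right) + \left(\left(h{\left(4,68 \right)} + \left(y{\left(3 \right)} 30 + 14\right)\right) + 174\right) = \left(-23287 + 15947\right) + \left(\left(4 + \left(\left(-7\right) 30 + 14\right)\right) + 174\right) = -7340 + \left(\left(4 + \left(-210 + 14\right)\right) + 174\right) = -7340 + \left(\left(4 - 196\right) + 174\right) = -7340 + \left(-192 + 174\right) = -7340 - 18 = -7358$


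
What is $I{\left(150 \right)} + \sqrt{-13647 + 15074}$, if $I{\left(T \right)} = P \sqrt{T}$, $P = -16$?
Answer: $\sqrt{1427} - 80 \sqrt{6} \approx -158.18$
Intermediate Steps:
$I{\left(T \right)} = - 16 \sqrt{T}$
$I{\left(150 \right)} + \sqrt{-13647 + 15074} = - 16 \sqrt{150} + \sqrt{-13647 + 15074} = - 16 \cdot 5 \sqrt{6} + \sqrt{1427} = - 80 \sqrt{6} + \sqrt{1427} = \sqrt{1427} - 80 \sqrt{6}$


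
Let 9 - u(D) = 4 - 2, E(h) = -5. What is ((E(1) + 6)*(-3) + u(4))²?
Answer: 16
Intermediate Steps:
u(D) = 7 (u(D) = 9 - (4 - 2) = 9 - 1*2 = 9 - 2 = 7)
((E(1) + 6)*(-3) + u(4))² = ((-5 + 6)*(-3) + 7)² = (1*(-3) + 7)² = (-3 + 7)² = 4² = 16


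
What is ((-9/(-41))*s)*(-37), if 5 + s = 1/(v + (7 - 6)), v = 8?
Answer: 1628/41 ≈ 39.707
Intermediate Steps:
s = -44/9 (s = -5 + 1/(8 + (7 - 6)) = -5 + 1/(8 + 1) = -5 + 1/9 = -5 + ⅑ = -44/9 ≈ -4.8889)
((-9/(-41))*s)*(-37) = (-9/(-41)*(-44/9))*(-37) = (-9*(-1/41)*(-44/9))*(-37) = ((9/41)*(-44/9))*(-37) = -44/41*(-37) = 1628/41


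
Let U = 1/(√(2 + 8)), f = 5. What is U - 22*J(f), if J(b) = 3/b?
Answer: -66/5 + √10/10 ≈ -12.884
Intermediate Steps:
U = √10/10 (U = 1/(√10) = √10/10 ≈ 0.31623)
U - 22*J(f) = √10/10 - 66/5 = -66/5 + √10/10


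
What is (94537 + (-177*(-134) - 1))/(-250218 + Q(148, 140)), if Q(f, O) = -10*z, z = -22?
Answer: -59127/124999 ≈ -0.47302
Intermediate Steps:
Q(f, O) = 220 (Q(f, O) = -10*(-22) = 220)
(94537 + (-177*(-134) - 1))/(-250218 + Q(148, 140)) = (94537 + (-177*(-134) - 1))/(-250218 + 220) = (94537 + (23718 - 1))/(-249998) = (94537 + 23717)*(-1/249998) = 118254*(-1/249998) = -59127/124999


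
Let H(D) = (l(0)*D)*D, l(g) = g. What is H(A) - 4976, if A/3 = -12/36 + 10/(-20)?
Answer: -4976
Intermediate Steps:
A = -5/2 (A = 3*(-12/36 + 10/(-20)) = 3*(-12*1/36 + 10*(-1/20)) = 3*(-1/3 - 1/2) = 3*(-5/6) = -5/2 ≈ -2.5000)
H(D) = 0 (H(D) = (0*D)*D = 0*D = 0)
H(A) - 4976 = 0 - 4976 = -4976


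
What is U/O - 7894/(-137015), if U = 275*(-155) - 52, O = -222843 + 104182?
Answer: 6784099089/16258336915 ≈ 0.41727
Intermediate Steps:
O = -118661
U = -42677 (U = -42625 - 52 = -42677)
U/O - 7894/(-137015) = -42677/(-118661) - 7894/(-137015) = -42677*(-1/118661) - 7894*(-1/137015) = 42677/118661 + 7894/137015 = 6784099089/16258336915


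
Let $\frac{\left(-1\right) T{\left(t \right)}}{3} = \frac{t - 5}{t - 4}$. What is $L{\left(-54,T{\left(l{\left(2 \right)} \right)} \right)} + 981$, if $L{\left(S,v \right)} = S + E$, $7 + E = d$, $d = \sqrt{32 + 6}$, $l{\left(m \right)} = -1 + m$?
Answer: $920 + \sqrt{38} \approx 926.16$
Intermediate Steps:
$T{\left(t \right)} = - \frac{3 \left(-5 + t\right)}{-4 + t}$ ($T{\left(t \right)} = - 3 \frac{t - 5}{t - 4} = - 3 \frac{-5 + t}{-4 + t} = - \frac{3 \left(-5 + t\right)}{-4 + t}$)
$d = \sqrt{38} \approx 6.1644$
$E = -7 + \sqrt{38} \approx -0.83559$
$L{\left(S,v \right)} = -7 + S + \sqrt{38}$ ($L{\left(S,v \right)} = S - \left(7 - \sqrt{38}\right) = -7 + S + \sqrt{38}$)
$L{\left(-54,T{\left(l{\left(2 \right)} \right)} \right)} + 981 = \left(-7 - 54 + \sqrt{38}\right) + 981 = \left(-61 + \sqrt{38}\right) + 981 = 920 + \sqrt{38}$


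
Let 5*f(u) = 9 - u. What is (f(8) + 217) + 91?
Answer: 1541/5 ≈ 308.20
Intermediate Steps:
f(u) = 9/5 - u/5 (f(u) = (9 - u)/5 = 9/5 - u/5)
(f(8) + 217) + 91 = ((9/5 - ⅕*8) + 217) + 91 = ((9/5 - 8/5) + 217) + 91 = (⅕ + 217) + 91 = 1086/5 + 91 = 1541/5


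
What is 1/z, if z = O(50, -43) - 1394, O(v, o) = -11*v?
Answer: -1/1944 ≈ -0.00051440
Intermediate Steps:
O(v, o) = -11*v
z = -1944 (z = -11*50 - 1394 = -550 - 1394 = -1944)
1/z = 1/(-1944) = -1/1944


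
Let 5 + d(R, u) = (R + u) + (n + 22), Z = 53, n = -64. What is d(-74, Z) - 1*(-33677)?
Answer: 33609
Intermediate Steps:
d(R, u) = -47 + R + u (d(R, u) = -5 + ((R + u) + (-64 + 22)) = -5 + ((R + u) - 42) = -5 + (-42 + R + u) = -47 + R + u)
d(-74, Z) - 1*(-33677) = (-47 - 74 + 53) - 1*(-33677) = -68 + 33677 = 33609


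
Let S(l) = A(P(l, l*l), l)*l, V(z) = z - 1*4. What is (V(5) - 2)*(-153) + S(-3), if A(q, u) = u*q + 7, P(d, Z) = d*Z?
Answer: -111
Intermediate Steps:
V(z) = -4 + z (V(z) = z - 4 = -4 + z)
P(d, Z) = Z*d
A(q, u) = 7 + q*u (A(q, u) = q*u + 7 = 7 + q*u)
S(l) = l*(7 + l⁴) (S(l) = (7 + ((l*l)*l)*l)*l = (7 + (l²*l)*l)*l = (7 + l³*l)*l = (7 + l⁴)*l = l*(7 + l⁴))
(V(5) - 2)*(-153) + S(-3) = ((-4 + 5) - 2)*(-153) - 3*(7 + (-3)⁴) = (1 - 2)*(-153) - 3*(7 + 81) = -1*(-153) - 3*88 = 153 - 264 = -111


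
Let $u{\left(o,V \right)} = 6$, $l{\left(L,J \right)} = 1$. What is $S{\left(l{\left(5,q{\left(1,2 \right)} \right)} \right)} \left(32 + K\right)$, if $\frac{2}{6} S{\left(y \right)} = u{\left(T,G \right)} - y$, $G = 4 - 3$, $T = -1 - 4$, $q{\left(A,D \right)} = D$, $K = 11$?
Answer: $645$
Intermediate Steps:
$T = -5$ ($T = -1 - 4 = -5$)
$G = 1$
$S{\left(y \right)} = 18 - 3 y$ ($S{\left(y \right)} = 3 \left(6 - y\right) = 18 - 3 y$)
$S{\left(l{\left(5,q{\left(1,2 \right)} \right)} \right)} \left(32 + K\right) = \left(18 - 3\right) \left(32 + 11\right) = \left(18 - 3\right) 43 = 15 \cdot 43 = 645$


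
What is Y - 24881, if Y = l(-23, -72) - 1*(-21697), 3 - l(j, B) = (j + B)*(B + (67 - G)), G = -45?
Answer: 619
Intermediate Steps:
l(j, B) = 3 - (112 + B)*(B + j) (l(j, B) = 3 - (j + B)*(B + (67 - 1*(-45))) = 3 - (B + j)*(B + (67 + 45)) = 3 - (B + j)*(B + 112) = 3 - (B + j)*(112 + B) = 3 - (112 + B)*(B + j))
Y = 25500 (Y = (3 - 1*(-72)² - 112*(-72) - 112*(-23) - 1*(-72)*(-23)) - 1*(-21697) = (3 - 1*5184 + 8064 + 2576 - 1656) + 21697 = (3 - 5184 + 8064 + 2576 - 1656) + 21697 = 3803 + 21697 = 25500)
Y - 24881 = 25500 - 24881 = 619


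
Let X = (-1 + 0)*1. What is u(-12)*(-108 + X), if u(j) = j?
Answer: 1308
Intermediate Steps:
X = -1 (X = -1*1 = -1)
u(-12)*(-108 + X) = -12*(-108 - 1) = -12*(-109) = 1308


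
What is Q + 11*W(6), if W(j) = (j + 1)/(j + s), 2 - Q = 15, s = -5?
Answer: 64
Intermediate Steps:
Q = -13 (Q = 2 - 1*15 = 2 - 15 = -13)
W(j) = (1 + j)/(-5 + j) (W(j) = (j + 1)/(j - 5) = (1 + j)/(-5 + j))
Q + 11*W(6) = -13 + 11*((1 + 6)/(-5 + 6)) = -13 + 11*(7/1) = -13 + 11*(1*7) = -13 + 11*7 = -13 + 77 = 64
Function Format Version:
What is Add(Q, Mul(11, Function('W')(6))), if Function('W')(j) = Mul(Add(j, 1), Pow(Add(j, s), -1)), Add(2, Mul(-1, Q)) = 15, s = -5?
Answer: 64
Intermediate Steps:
Q = -13 (Q = Add(2, Mul(-1, 15)) = Add(2, -15) = -13)
Function('W')(j) = Mul(Pow(Add(-5, j), -1), Add(1, j)) (Function('W')(j) = Mul(Add(j, 1), Pow(Add(j, -5), -1)) = Mul(Add(1, j), Pow(Add(-5, j), -1)) = Mul(Pow(Add(-5, j), -1), Add(1, j)))
Add(Q, Mul(11, Function('W')(6))) = Add(-13, Mul(11, Mul(Pow(Add(-5, 6), -1), Add(1, 6)))) = Add(-13, Mul(11, Mul(Pow(1, -1), 7))) = Add(-13, Mul(11, Mul(1, 7))) = Add(-13, Mul(11, 7)) = Add(-13, 77) = 64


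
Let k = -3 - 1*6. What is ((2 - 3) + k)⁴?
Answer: 10000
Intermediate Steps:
k = -9 (k = -3 - 6 = -9)
((2 - 3) + k)⁴ = ((2 - 3) - 9)⁴ = (-1 - 9)⁴ = (-10)⁴ = 10000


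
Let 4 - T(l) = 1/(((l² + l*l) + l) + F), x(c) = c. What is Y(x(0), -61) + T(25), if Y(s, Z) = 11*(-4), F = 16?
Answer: -51641/1291 ≈ -40.001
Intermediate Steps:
Y(s, Z) = -44
T(l) = 4 - 1/(16 + l + 2*l²) (T(l) = 4 - 1/(((l² + l*l) + l) + 16) = 4 - 1/(((l² + l²) + l) + 16) = 4 - 1/((2*l² + l) + 16) = 4 - 1/((l + 2*l²) + 16) = 4 - 1/(16 + l + 2*l²))
Y(x(0), -61) + T(25) = -44 + (63 + 4*25 + 8*25²)/(16 + 25 + 2*25²) = -44 + (63 + 100 + 8*625)/(16 + 25 + 2*625) = -44 + (63 + 100 + 5000)/(16 + 25 + 1250) = -44 + 5163/1291 = -51641/1291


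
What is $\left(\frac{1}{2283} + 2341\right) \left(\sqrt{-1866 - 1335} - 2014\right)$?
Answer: $- \frac{10763831056}{2283} + \frac{5344504 i \sqrt{3201}}{2283} \approx -4.7148 \cdot 10^{6} + 1.3245 \cdot 10^{5} i$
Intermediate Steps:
$\left(\frac{1}{2283} + 2341\right) \left(\sqrt{-1866 - 1335} - 2014\right) = \left(\frac{1}{2283} + 2341\right) \left(\sqrt{-3201} - 2014\right) = \frac{5344504 \left(i \sqrt{3201} - 2014\right)}{2283} = \frac{5344504 \left(-2014 + i \sqrt{3201}\right)}{2283} = - \frac{10763831056}{2283} + \frac{5344504 i \sqrt{3201}}{2283}$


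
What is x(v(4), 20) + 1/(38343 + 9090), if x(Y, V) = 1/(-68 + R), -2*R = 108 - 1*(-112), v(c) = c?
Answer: -47255/8443074 ≈ -0.0055969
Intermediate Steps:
R = -110 (R = -(108 - 1*(-112))/2 = -(108 + 112)/2 = -½*220 = -110)
x(Y, V) = -1/178 (x(Y, V) = 1/(-68 - 110) = 1/(-178) = -1/178)
x(v(4), 20) + 1/(38343 + 9090) = -1/178 + 1/(38343 + 9090) = -1/178 + 1/47433 = -47255/8443074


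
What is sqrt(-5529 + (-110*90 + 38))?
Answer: I*sqrt(15391) ≈ 124.06*I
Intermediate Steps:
sqrt(-5529 + (-110*90 + 38)) = sqrt(-5529 + (-9900 + 38)) = sqrt(-5529 - 9862) = sqrt(-15391) = I*sqrt(15391)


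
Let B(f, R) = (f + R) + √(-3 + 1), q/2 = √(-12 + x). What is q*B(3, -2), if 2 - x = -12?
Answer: 2*√2 + 4*I ≈ 2.8284 + 4.0*I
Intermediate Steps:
x = 14 (x = 2 - 1*(-12) = 2 + 12 = 14)
q = 2*√2 (q = 2*√(-12 + 14) = 2*√2 ≈ 2.8284)
B(f, R) = R + f + I*√2 (B(f, R) = (R + f) + √(-2) = (R + f) + I*√2 = R + f + I*√2)
q*B(3, -2) = (2*√2)*(-2 + 3 + I*√2) = (2*√2)*(1 + I*√2) = 2*√2*(1 + I*√2)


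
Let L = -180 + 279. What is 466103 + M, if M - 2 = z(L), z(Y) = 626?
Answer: 466731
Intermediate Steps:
L = 99
M = 628 (M = 2 + 626 = 628)
466103 + M = 466103 + 628 = 466731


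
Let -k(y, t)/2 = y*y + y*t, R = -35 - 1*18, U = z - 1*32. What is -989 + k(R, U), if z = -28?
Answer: -12967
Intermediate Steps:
U = -60 (U = -28 - 1*32 = -28 - 32 = -60)
R = -53 (R = -35 - 18 = -53)
k(y, t) = -2*y² - 2*t*y (k(y, t) = -2*(y*y + y*t) = -2*(y² + t*y) = -2*y² - 2*t*y)
-989 + k(R, U) = -989 - 2*(-53)*(-60 - 53) = -989 - 2*(-53)*(-113) = -989 - 11978 = -12967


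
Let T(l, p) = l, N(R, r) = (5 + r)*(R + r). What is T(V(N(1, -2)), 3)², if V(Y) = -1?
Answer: 1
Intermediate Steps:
T(V(N(1, -2)), 3)² = (-1)² = 1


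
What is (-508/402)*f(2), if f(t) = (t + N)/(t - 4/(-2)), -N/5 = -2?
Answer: -254/67 ≈ -3.7910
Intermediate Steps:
N = 10 (N = -5*(-2) = 10)
f(t) = (10 + t)/(2 + t) (f(t) = (t + 10)/(t - 4/(-2)) = (10 + t)/(t - 4*(-1/2)) = (10 + t)/(t + 2) = (10 + t)/(2 + t))
(-508/402)*f(2) = (-508/402)*((10 + 2)/(2 + 2)) = (-508*1/402)*(12/4) = -127*12/402 = -254/201*3 = -254/67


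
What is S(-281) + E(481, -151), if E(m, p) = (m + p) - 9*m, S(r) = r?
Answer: -4280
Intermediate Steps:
E(m, p) = p - 8*m
S(-281) + E(481, -151) = -281 + (-151 - 8*481) = -281 + (-151 - 3848) = -281 - 3999 = -4280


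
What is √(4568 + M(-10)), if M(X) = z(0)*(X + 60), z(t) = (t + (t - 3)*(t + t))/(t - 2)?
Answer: 2*√1142 ≈ 67.587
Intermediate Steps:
z(t) = (t + 2*t*(-3 + t))/(-2 + t) (z(t) = (t + (-3 + t)*(2*t))/(-2 + t) = (t + 2*t*(-3 + t))/(-2 + t))
M(X) = 0 (M(X) = (0*(-5 + 2*0)/(-2 + 0))*(X + 60) = (0*(-5 + 0)/(-2))*(60 + X) = (0*(-½)*(-5))*(60 + X) = 0*(60 + X) = 0)
√(4568 + M(-10)) = √(4568 + 0) = √4568 = 2*√1142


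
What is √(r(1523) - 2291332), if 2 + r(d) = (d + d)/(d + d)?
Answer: I*√2291333 ≈ 1513.7*I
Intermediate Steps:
r(d) = -1 (r(d) = -2 + (d + d)/(d + d) = -2 + (2*d)/((2*d)) = -2 + (2*d)*(1/(2*d)) = -2 + 1 = -1)
√(r(1523) - 2291332) = √(-1 - 2291332) = √(-2291333) = I*√2291333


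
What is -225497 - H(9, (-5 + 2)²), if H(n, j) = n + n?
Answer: -225515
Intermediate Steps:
H(n, j) = 2*n
-225497 - H(9, (-5 + 2)²) = -225497 - 2*9 = -225497 - 18 = -225515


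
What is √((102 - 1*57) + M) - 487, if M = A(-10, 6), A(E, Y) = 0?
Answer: -487 + 3*√5 ≈ -480.29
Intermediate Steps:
M = 0
√((102 - 1*57) + M) - 487 = √((102 - 1*57) + 0) - 487 = √((102 - 57) + 0) - 487 = √(45 + 0) - 487 = √45 - 487 = 3*√5 - 487 = -487 + 3*√5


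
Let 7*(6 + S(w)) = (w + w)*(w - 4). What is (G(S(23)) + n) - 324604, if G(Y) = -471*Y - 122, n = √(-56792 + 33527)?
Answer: -2664954/7 + 3*I*√2585 ≈ -3.8071e+5 + 152.53*I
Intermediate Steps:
S(w) = -6 + 2*w*(-4 + w)/7 (S(w) = -6 + ((w + w)*(w - 4))/7 = -6 + ((2*w)*(-4 + w))/7 = -6 + (2*w*(-4 + w))/7 = -6 + 2*w*(-4 + w)/7)
n = 3*I*√2585 (n = √(-23265) = 3*I*√2585 ≈ 152.53*I)
G(Y) = -122 - 471*Y
(G(S(23)) + n) - 324604 = ((-122 - 471*(-6 - 8/7*23 + (2/7)*23²)) + 3*I*√2585) - 324604 = ((-122 - 471*(-6 - 184/7 + (2/7)*529)) + 3*I*√2585) - 324604 = ((-122 - 471*(-6 - 184/7 + 1058/7)) + 3*I*√2585) - 324604 = ((-122 - 471*832/7) + 3*I*√2585) - 324604 = ((-122 - 391872/7) + 3*I*√2585) - 324604 = (-392726/7 + 3*I*√2585) - 324604 = -2664954/7 + 3*I*√2585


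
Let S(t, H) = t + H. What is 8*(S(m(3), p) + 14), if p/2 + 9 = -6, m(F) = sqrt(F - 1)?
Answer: -128 + 8*sqrt(2) ≈ -116.69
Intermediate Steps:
m(F) = sqrt(-1 + F)
p = -30 (p = -18 + 2*(-6) = -18 - 12 = -30)
S(t, H) = H + t
8*(S(m(3), p) + 14) = 8*((-30 + sqrt(-1 + 3)) + 14) = 8*((-30 + sqrt(2)) + 14) = 8*(-16 + sqrt(2)) = -128 + 8*sqrt(2)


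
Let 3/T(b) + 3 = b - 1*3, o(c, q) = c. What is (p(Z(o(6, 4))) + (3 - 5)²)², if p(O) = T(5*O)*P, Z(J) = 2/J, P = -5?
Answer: 9409/169 ≈ 55.675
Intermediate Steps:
T(b) = 3/(-6 + b) (T(b) = 3/(-3 + (b - 1*3)) = 3/(-3 + (b - 3)) = 3/(-3 + (-3 + b)) = 3/(-6 + b))
p(O) = -15/(-6 + 5*O) (p(O) = (3/(-6 + 5*O))*(-5) = -15/(-6 + 5*O))
(p(Z(o(6, 4))) + (3 - 5)²)² = (-15/(-6 + 5*(2/6)) + (3 - 5)²)² = (-15/(-6 + 5*(2*(⅙))) + (-2)²)² = (-15/(-6 + 5*(⅓)) + 4)² = (-15/(-6 + 5/3) + 4)² = (-15/(-13/3) + 4)² = (-15*(-3/13) + 4)² = (45/13 + 4)² = (97/13)² = 9409/169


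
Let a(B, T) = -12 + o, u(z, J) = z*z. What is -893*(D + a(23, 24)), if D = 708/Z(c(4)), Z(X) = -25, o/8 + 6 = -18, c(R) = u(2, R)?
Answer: 5186544/25 ≈ 2.0746e+5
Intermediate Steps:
u(z, J) = z**2
c(R) = 4 (c(R) = 2**2 = 4)
o = -192 (o = -48 + 8*(-18) = -48 - 144 = -192)
a(B, T) = -204 (a(B, T) = -12 - 192 = -204)
D = -708/25 (D = 708/(-25) = 708*(-1/25) = -708/25 ≈ -28.320)
-893*(D + a(23, 24)) = -893*(-708/25 - 204) = -893*(-5808/25) = 5186544/25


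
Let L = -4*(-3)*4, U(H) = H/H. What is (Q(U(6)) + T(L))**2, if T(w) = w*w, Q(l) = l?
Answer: 5313025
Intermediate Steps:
U(H) = 1
L = 48 (L = 12*4 = 48)
T(w) = w**2
(Q(U(6)) + T(L))**2 = (1 + 48**2)**2 = (1 + 2304)**2 = 2305**2 = 5313025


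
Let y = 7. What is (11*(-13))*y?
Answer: -1001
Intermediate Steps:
(11*(-13))*y = (11*(-13))*7 = -143*7 = -1001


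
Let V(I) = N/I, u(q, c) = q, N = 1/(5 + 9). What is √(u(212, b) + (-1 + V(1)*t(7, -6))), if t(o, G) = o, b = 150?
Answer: 3*√94/2 ≈ 14.543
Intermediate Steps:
N = 1/14 ≈ 0.071429
V(I) = 1/(14*I)
√(u(212, b) + (-1 + V(1)*t(7, -6))) = √(212 + (-1 + ((1/14)/1)*7)) = √(212 + (-1 + ((1/14)*1)*7)) = √(212 + (-1 + (1/14)*7)) = √(212 + (-1 + ½)) = √(212 - ½) = √(423/2) = 3*√94/2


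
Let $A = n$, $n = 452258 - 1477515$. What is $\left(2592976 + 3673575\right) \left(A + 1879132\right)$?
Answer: $5350851235125$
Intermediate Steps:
$n = -1025257$
$A = -1025257$
$\left(2592976 + 3673575\right) \left(A + 1879132\right) = \left(2592976 + 3673575\right) \left(-1025257 + 1879132\right) = 6266551 \cdot 853875 = 5350851235125$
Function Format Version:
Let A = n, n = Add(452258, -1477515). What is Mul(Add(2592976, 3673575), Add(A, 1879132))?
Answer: 5350851235125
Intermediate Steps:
n = -1025257
A = -1025257
Mul(Add(2592976, 3673575), Add(A, 1879132)) = Mul(Add(2592976, 3673575), Add(-1025257, 1879132)) = Mul(6266551, 853875) = 5350851235125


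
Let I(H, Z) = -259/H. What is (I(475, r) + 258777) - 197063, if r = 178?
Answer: 29313891/475 ≈ 61713.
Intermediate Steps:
(I(475, r) + 258777) - 197063 = (-259/475 + 258777) - 197063 = 122918816/475 - 197063 = 29313891/475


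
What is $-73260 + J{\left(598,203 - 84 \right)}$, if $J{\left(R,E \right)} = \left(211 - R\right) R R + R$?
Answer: $-138465410$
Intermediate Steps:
$J{\left(R,E \right)} = R + R^{2} \left(211 - R\right)$ ($J{\left(R,E \right)} = R \left(211 - R\right) R + R = R^{2} \left(211 - R\right) + R = R + R^{2} \left(211 - R\right)$)
$-73260 + J{\left(598,203 - 84 \right)} = -73260 + 598 \left(1 - 598^{2} + 211 \cdot 598\right) = -73260 + 598 \left(1 - 357604 + 126178\right) = -73260 + 598 \left(-231425\right) = -73260 - 138392150 = -138465410$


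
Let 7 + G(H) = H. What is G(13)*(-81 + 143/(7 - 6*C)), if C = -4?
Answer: -14208/31 ≈ -458.32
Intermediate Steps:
G(H) = -7 + H
G(13)*(-81 + 143/(7 - 6*C)) = (-7 + 13)*(-81 + 143/(7 - 6*(-4))) = 6*(-81 + 143/(7 + 24)) = 6*(-81 + 143/31) = 6*(-2368/31) = -14208/31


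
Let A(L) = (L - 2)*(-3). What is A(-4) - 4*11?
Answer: -26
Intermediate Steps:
A(L) = 6 - 3*L (A(L) = (-2 + L)*(-3) = 6 - 3*L)
A(-4) - 4*11 = (6 - 3*(-4)) - 4*11 = (6 + 12) - 44 = 18 - 44 = -26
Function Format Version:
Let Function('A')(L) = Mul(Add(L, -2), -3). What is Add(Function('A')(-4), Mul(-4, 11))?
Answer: -26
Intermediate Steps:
Function('A')(L) = Add(6, Mul(-3, L)) (Function('A')(L) = Mul(Add(-2, L), -3) = Add(6, Mul(-3, L)))
Add(Function('A')(-4), Mul(-4, 11)) = Add(Add(6, Mul(-3, -4)), Mul(-4, 11)) = Add(Add(6, 12), -44) = Add(18, -44) = -26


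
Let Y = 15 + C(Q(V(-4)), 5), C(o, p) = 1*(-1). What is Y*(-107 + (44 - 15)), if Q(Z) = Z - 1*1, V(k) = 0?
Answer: -1092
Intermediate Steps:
Q(Z) = -1 + Z (Q(Z) = Z - 1 = -1 + Z)
C(o, p) = -1
Y = 14 (Y = 15 - 1 = 14)
Y*(-107 + (44 - 15)) = 14*(-107 + (44 - 15)) = 14*(-107 + 29) = 14*(-78) = -1092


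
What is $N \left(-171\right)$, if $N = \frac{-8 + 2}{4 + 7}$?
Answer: $\frac{1026}{11} \approx 93.273$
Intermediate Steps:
$N = - \frac{6}{11} \approx -0.54545$
$N \left(-171\right) = \left(- \frac{6}{11}\right) \left(-171\right) = \frac{1026}{11}$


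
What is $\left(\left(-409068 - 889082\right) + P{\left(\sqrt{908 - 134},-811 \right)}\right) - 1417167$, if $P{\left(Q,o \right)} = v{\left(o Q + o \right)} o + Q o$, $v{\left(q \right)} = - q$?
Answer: $-3373038 - 1975596 \sqrt{86} \approx -2.1694 \cdot 10^{7}$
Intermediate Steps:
$P{\left(Q,o \right)} = Q o + o \left(- o - Q o\right)$ ($P{\left(Q,o \right)} = - (o Q + o) o + Q o = - (Q o + o) o + Q o = - (o + Q o) o + Q o = \left(- o - Q o\right) o + Q o = o \left(- o - Q o\right) + Q o = Q o + o \left(- o - Q o\right)$)
$\left(\left(-409068 - 889082\right) + P{\left(\sqrt{908 - 134},-811 \right)}\right) - 1417167 = \left(\left(-409068 - 889082\right) - 811 \left(\sqrt{908 - 134} - - 811 \left(1 + \sqrt{908 - 134}\right)\right)\right) - 1417167 = \left(-1298150 - 811 \left(\sqrt{774} - - 811 \left(1 + \sqrt{774}\right)\right)\right) - 1417167 = \left(-1298150 - 811 \left(3 \sqrt{86} - - 811 \left(1 + 3 \sqrt{86}\right)\right)\right) - 1417167 = \left(-1298150 - 811 \left(3 \sqrt{86} + \left(811 + 2433 \sqrt{86}\right)\right)\right) - 1417167 = \left(-1298150 - 811 \left(811 + 2436 \sqrt{86}\right)\right) - 1417167 = \left(-1298150 - \left(657721 + 1975596 \sqrt{86}\right)\right) - 1417167 = \left(-1955871 - 1975596 \sqrt{86}\right) - 1417167 = -3373038 - 1975596 \sqrt{86}$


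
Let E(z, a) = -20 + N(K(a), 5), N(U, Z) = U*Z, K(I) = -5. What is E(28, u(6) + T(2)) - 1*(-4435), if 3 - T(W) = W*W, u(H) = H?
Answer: 4390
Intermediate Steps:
T(W) = 3 - W² (T(W) = 3 - W*W = 3 - W²)
E(z, a) = -45 (E(z, a) = -20 - 5*5 = -20 - 25 = -45)
E(28, u(6) + T(2)) - 1*(-4435) = -45 - 1*(-4435) = -45 + 4435 = 4390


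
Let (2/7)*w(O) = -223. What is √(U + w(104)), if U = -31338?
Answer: I*√128474/2 ≈ 179.22*I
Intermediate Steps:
w(O) = -1561/2 (w(O) = (7/2)*(-223) = -1561/2)
√(U + w(104)) = √(-31338 - 1561/2) = √(-64237/2) = I*√128474/2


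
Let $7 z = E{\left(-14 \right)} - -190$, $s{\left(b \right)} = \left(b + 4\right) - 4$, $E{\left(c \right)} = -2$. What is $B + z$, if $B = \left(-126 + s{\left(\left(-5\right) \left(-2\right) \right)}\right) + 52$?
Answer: $- \frac{260}{7} \approx -37.143$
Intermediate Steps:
$s{\left(b \right)} = b$ ($s{\left(b \right)} = \left(4 + b\right) - 4 = b$)
$z = \frac{188}{7}$ ($z = \frac{-2 - -190}{7} = \frac{-2 + 190}{7} = \frac{1}{7} \cdot 188 = \frac{188}{7} \approx 26.857$)
$B = -64$ ($B = \left(-126 - -10\right) + 52 = \left(-126 + 10\right) + 52 = -116 + 52 = -64$)
$B + z = -64 + \frac{188}{7} = - \frac{260}{7}$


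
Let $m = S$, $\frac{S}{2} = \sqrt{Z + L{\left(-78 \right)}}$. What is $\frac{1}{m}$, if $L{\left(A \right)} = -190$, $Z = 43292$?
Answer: $\frac{\sqrt{43102}}{86204} \approx 0.0024084$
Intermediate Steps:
$S = 2 \sqrt{43102}$ ($S = 2 \sqrt{43292 - 190} = 2 \sqrt{43102} \approx 415.22$)
$m = 2 \sqrt{43102} \approx 415.22$
$\frac{1}{m} = \frac{1}{2 \sqrt{43102}} = \frac{\sqrt{43102}}{86204}$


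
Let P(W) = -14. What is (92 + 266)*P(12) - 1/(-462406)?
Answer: -2317578871/462406 ≈ -5012.0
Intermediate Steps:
(92 + 266)*P(12) - 1/(-462406) = (92 + 266)*(-14) - 1/(-462406) = 358*(-14) - 1*(-1/462406) = -5012 + 1/462406 = -2317578871/462406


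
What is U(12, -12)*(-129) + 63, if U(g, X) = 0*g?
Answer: 63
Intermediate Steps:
U(g, X) = 0
U(12, -12)*(-129) + 63 = 0*(-129) + 63 = 0 + 63 = 63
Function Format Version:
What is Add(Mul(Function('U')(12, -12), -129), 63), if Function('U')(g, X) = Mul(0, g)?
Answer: 63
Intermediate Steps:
Function('U')(g, X) = 0
Add(Mul(Function('U')(12, -12), -129), 63) = Add(Mul(0, -129), 63) = Add(0, 63) = 63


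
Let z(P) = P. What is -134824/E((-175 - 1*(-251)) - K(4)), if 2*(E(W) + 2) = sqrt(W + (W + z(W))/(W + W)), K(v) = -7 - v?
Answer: 134824/(2 - sqrt(22)) ≈ -50113.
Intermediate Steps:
E(W) = -2 + sqrt(1 + W)/2 (E(W) = -2 + sqrt(W + (W + W)/(W + W))/2 = -2 + sqrt(W + (2*W)/((2*W)))/2 = -2 + sqrt(W + (2*W)*(1/(2*W)))/2 = -2 + sqrt(W + 1)/2 = -2 + sqrt(1 + W)/2)
-134824/E((-175 - 1*(-251)) - K(4)) = -134824/(-2 + sqrt(1 + ((-175 - 1*(-251)) - (-7 - 1*4)))/2) = -134824/(-2 + sqrt(1 + ((-175 + 251) - (-7 - 4)))/2) = -134824/(-2 + sqrt(1 + (76 - 1*(-11)))/2) = -134824/(-2 + sqrt(1 + (76 + 11))/2) = -134824/(-2 + sqrt(1 + 87)/2) = -134824/(-2 + sqrt(88)/2) = -134824/(-2 + (2*sqrt(22))/2) = -134824/(-2 + sqrt(22))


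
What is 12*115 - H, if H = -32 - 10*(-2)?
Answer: 1392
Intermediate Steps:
H = -12 (H = -32 + 20 = -12)
12*115 - H = 12*115 - 1*(-12) = 1380 + 12 = 1392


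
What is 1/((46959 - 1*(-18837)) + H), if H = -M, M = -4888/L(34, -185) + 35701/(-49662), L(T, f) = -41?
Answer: 2036142/133728714917 ≈ 1.5226e-5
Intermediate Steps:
M = 241284115/2036142 (M = -4888/(-41) + 35701/(-49662) = -4888*(-1/41) + 35701*(-1/49662) = 4888/41 - 35701/49662 = 241284115/2036142 ≈ 118.50)
H = -241284115/2036142 (H = -1*241284115/2036142 = -241284115/2036142 ≈ -118.50)
1/((46959 - 1*(-18837)) + H) = 1/((46959 - 1*(-18837)) - 241284115/2036142) = 1/((46959 + 18837) - 241284115/2036142) = 1/(65796 - 241284115/2036142) = 1/(133728714917/2036142) = 2036142/133728714917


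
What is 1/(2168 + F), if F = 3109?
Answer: 1/5277 ≈ 0.00018950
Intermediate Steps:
1/(2168 + F) = 1/(2168 + 3109) = 1/5277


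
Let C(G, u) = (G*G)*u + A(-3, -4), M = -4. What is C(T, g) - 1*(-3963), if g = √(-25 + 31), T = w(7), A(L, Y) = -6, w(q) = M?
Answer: 3957 + 16*√6 ≈ 3996.2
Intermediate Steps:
w(q) = -4
T = -4
g = √6 ≈ 2.4495
C(G, u) = -6 + u*G² (C(G, u) = (G*G)*u - 6 = G²*u - 6 = u*G² - 6 = -6 + u*G²)
C(T, g) - 1*(-3963) = (-6 + √6*(-4)²) - 1*(-3963) = (-6 + √6*16) + 3963 = (-6 + 16*√6) + 3963 = 3957 + 16*√6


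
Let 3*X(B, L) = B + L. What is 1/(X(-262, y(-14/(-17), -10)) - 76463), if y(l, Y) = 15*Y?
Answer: -3/229801 ≈ -1.3055e-5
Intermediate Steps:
X(B, L) = B/3 + L/3 (X(B, L) = (B + L)/3 = B/3 + L/3)
1/(X(-262, y(-14/(-17), -10)) - 76463) = 1/(((⅓)*(-262) + (15*(-10))/3) - 76463) = 1/((-262/3 + (⅓)*(-150)) - 76463) = 1/((-262/3 - 50) - 76463) = 1/(-412/3 - 76463) = 1/(-229801/3) = -3/229801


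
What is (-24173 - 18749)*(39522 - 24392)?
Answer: -649409860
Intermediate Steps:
(-24173 - 18749)*(39522 - 24392) = -42922*15130 = -649409860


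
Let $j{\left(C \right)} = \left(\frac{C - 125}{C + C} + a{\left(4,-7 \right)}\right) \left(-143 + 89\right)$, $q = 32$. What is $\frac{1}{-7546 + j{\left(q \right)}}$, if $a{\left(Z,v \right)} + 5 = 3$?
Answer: $- \frac{32}{235505} \approx -0.00013588$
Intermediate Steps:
$a{\left(Z,v \right)} = -2$ ($a{\left(Z,v \right)} = -5 + 3 = -2$)
$j{\left(C \right)} = 108 - \frac{27 \left(-125 + C\right)}{C}$ ($j{\left(C \right)} = \left(\frac{C - 125}{C + C} - 2\right) \left(-143 + 89\right) = \left(\frac{C - 125}{2 C} - 2\right) \left(-54\right) = \left(\left(-125 + C\right) \frac{1}{2 C} - 2\right) \left(-54\right) = \left(\frac{-125 + C}{2 C} - 2\right) \left(-54\right) = \left(-2 + \frac{-125 + C}{2 C}\right) \left(-54\right) = 108 - \frac{27 \left(-125 + C\right)}{C}$)
$\frac{1}{-7546 + j{\left(q \right)}} = \frac{1}{-7546 + \left(81 + \frac{3375}{32}\right)} = \frac{1}{-7546 + \frac{5967}{32}} = \frac{1}{- \frac{235505}{32}} = - \frac{32}{235505}$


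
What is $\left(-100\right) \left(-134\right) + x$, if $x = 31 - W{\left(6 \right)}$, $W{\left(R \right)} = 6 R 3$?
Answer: $13323$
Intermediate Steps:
$W{\left(R \right)} = 18 R$
$x = -77$ ($x = 31 - 18 \cdot 6 = 31 - 108 = -77$)
$\left(-100\right) \left(-134\right) + x = \left(-100\right) \left(-134\right) - 77 = 13400 - 77 = 13323$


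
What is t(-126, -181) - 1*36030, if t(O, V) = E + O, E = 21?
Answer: -36135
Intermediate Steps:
t(O, V) = 21 + O
t(-126, -181) - 1*36030 = (21 - 126) - 1*36030 = -105 - 36030 = -36135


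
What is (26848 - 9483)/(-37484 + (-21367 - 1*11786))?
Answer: -17365/70637 ≈ -0.24583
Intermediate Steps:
(26848 - 9483)/(-37484 + (-21367 - 1*11786)) = 17365/(-37484 + (-21367 - 11786)) = 17365/(-37484 - 33153) = 17365/(-70637) = 17365*(-1/70637) = -17365/70637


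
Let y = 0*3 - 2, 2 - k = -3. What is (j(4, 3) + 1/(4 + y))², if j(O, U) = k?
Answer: 121/4 ≈ 30.250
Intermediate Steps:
k = 5 (k = 2 - 1*(-3) = 2 + 3 = 5)
j(O, U) = 5
y = -2 (y = 0 - 2 = -2)
(j(4, 3) + 1/(4 + y))² = (5 + 1/(4 - 2))² = (5 + 1/2)² = (5 + ½)² = (11/2)² = 121/4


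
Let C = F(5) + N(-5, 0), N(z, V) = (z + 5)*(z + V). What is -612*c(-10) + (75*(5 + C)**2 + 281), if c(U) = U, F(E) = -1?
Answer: 7601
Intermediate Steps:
N(z, V) = (5 + z)*(V + z)
C = -1 (C = -1 + ((-5)**2 + 5*0 + 5*(-5) + 0*(-5)) = -1 + (25 + 0 - 25 + 0) = -1 + 0 = -1)
-612*c(-10) + (75*(5 + C)**2 + 281) = -612*(-10) + (75*(5 - 1)**2 + 281) = 6120 + (75*4**2 + 281) = 6120 + (75*16 + 281) = 6120 + (1200 + 281) = 6120 + 1481 = 7601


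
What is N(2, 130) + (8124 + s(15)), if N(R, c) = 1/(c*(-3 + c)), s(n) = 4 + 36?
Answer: 134787641/16510 ≈ 8164.0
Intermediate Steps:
s(n) = 40
N(R, c) = 1/(c*(-3 + c))
N(2, 130) + (8124 + s(15)) = 1/(130*(-3 + 130)) + (8124 + 40) = (1/130)/127 + 8164 = (1/130)*(1/127) + 8164 = 1/16510 + 8164 = 134787641/16510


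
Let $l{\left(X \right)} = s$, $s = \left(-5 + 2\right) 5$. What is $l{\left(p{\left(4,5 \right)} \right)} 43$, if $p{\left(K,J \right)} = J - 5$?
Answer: $-645$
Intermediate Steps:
$p{\left(K,J \right)} = -5 + J$ ($p{\left(K,J \right)} = J - 5 = -5 + J$)
$s = -15$ ($s = \left(-3\right) 5 = -15$)
$l{\left(X \right)} = -15$
$l{\left(p{\left(4,5 \right)} \right)} 43 = \left(-15\right) 43 = -645$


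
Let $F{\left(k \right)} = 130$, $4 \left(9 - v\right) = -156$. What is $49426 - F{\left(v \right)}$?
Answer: $49296$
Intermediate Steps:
$v = 48$ ($v = 9 - -39 = 9 + 39 = 48$)
$49426 - F{\left(v \right)} = 49426 - 130 = 49296$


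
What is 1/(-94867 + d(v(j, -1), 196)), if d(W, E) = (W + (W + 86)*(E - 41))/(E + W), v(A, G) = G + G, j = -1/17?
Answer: -97/9195590 ≈ -1.0549e-5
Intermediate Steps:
j = -1/17 (j = -1*1/17 = -1/17 ≈ -0.058824)
v(A, G) = 2*G
d(W, E) = (W + (-41 + E)*(86 + W))/(E + W) (d(W, E) = (W + (86 + W)*(-41 + E))/(E + W) = (W + (-41 + E)*(86 + W))/(E + W))
1/(-94867 + d(v(j, -1), 196)) = 1/(-94867 + (-3526 - 80*(-1) + 86*196 + 196*(2*(-1)))/(196 + 2*(-1))) = 1/(-94867 + (-3526 - 40*(-2) + 16856 + 196*(-2))/(196 - 2)) = 1/(-94867 + (-3526 + 80 + 16856 - 392)/194) = 1/(-94867 + (1/194)*13018) = 1/(-94867 + 6509/97) = 1/(-9195590/97) = -97/9195590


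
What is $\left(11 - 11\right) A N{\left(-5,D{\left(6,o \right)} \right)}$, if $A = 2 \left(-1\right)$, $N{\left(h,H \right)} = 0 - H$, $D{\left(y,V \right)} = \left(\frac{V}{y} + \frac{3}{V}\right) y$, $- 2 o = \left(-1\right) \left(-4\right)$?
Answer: $0$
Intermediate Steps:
$o = -2$ ($o = - \frac{\left(-1\right) \left(-4\right)}{2} = \left(- \frac{1}{2}\right) 4 = -2$)
$D{\left(y,V \right)} = y \left(\frac{3}{V} + \frac{V}{y}\right)$ ($D{\left(y,V \right)} = \left(\frac{3}{V} + \frac{V}{y}\right) y = y \left(\frac{3}{V} + \frac{V}{y}\right)$)
$N{\left(h,H \right)} = - H$
$A = -2$
$\left(11 - 11\right) A N{\left(-5,D{\left(6,o \right)} \right)} = \left(11 - 11\right) \left(-2\right) \left(- (-2 + 3 \cdot 6 \frac{1}{-2})\right) = 0 \left(-2\right) \left(- (-2 + 3 \cdot 6 \left(- \frac{1}{2}\right))\right) = 0 \left(- (-2 - 9)\right) = 0 \left(\left(-1\right) \left(-11\right)\right) = 0 \cdot 11 = 0$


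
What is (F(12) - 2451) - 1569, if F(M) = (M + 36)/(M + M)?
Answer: -4018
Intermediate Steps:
F(M) = (36 + M)/(2*M) (F(M) = (36 + M)/((2*M)) = (36 + M)*(1/(2*M)) = (36 + M)/(2*M))
(F(12) - 2451) - 1569 = ((1/2)*(36 + 12)/12 - 2451) - 1569 = ((1/2)*(1/12)*48 - 2451) - 1569 = (2 - 2451) - 1569 = -2449 - 1569 = -4018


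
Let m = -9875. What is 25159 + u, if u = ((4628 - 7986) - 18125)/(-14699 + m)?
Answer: 56207159/2234 ≈ 25160.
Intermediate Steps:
u = 1953/2234 (u = ((4628 - 7986) - 18125)/(-14699 - 9875) = (-3358 - 18125)/(-24574) = -21483*(-1/24574) = 1953/2234 ≈ 0.87422)
25159 + u = 25159 + 1953/2234 = 56207159/2234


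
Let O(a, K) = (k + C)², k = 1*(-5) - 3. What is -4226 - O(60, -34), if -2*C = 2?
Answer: -4307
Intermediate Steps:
C = -1 (C = -½*2 = -1)
k = -8 (k = -5 - 3 = -8)
O(a, K) = 81 (O(a, K) = (-8 - 1)² = (-9)² = 81)
-4226 - O(60, -34) = -4226 - 1*81 = -4226 - 81 = -4307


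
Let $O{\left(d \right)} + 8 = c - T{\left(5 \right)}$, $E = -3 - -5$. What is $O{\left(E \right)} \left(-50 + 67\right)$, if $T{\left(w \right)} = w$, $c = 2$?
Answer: $-187$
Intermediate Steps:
$E = 2$ ($E = -3 + 5 = 2$)
$O{\left(d \right)} = -11$ ($O{\left(d \right)} = -8 + \left(2 - 5\right) = -8 - 3 = -11$)
$O{\left(E \right)} \left(-50 + 67\right) = - 11 \left(-50 + 67\right) = \left(-11\right) 17 = -187$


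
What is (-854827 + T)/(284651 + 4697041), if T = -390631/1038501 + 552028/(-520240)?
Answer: -115459488710044987/672864385607381520 ≈ -0.17159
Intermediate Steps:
T = -194125875367/135067440060 (T = -390631*1/1038501 + 552028*(-1/520240) = -390631/1038501 - 138007/130060 = -194125875367/135067440060 ≈ -1.4373)
(-854827 + T)/(284651 + 4697041) = (-854827 - 194125875367/135067440060)/(284651 + 4697041) = -115459488710044987/135067440060/4981692 = -115459488710044987/135067440060*1/4981692 = -115459488710044987/672864385607381520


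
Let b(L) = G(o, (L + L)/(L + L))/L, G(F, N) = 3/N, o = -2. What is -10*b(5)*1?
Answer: -6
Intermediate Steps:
b(L) = 3/L (b(L) = (3/(((L + L)/(L + L))))/L = (3/(((2*L)/((2*L)))))/L = (3/(((2*L)*(1/(2*L)))))/L = (3/1)/L = (3*1)/L = 3/L)
-10*b(5)*1 = -30/5*1 = -10*⅗*1 = -6*1 = -6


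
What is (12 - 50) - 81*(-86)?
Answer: 6928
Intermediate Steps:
(12 - 50) - 81*(-86) = -38 + 6966 = 6928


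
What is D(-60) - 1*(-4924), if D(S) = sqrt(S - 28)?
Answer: 4924 + 2*I*sqrt(22) ≈ 4924.0 + 9.3808*I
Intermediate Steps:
D(S) = sqrt(-28 + S)
D(-60) - 1*(-4924) = sqrt(-28 - 60) - 1*(-4924) = sqrt(-88) + 4924 = 2*I*sqrt(22) + 4924 = 4924 + 2*I*sqrt(22)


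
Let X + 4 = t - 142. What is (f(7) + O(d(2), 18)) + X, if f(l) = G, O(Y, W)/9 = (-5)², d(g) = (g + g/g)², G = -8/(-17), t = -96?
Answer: -281/17 ≈ -16.529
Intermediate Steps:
G = 8/17 (G = -8*(-1/17) = 8/17 ≈ 0.47059)
d(g) = (1 + g)² (d(g) = (g + 1)² = (1 + g)²)
O(Y, W) = 225 (O(Y, W) = 9*(-5)² = 9*25 = 225)
f(l) = 8/17
X = -242 (X = -4 + (-96 - 142) = -4 - 238 = -242)
(f(7) + O(d(2), 18)) + X = (8/17 + 225) - 242 = 3833/17 - 242 = -281/17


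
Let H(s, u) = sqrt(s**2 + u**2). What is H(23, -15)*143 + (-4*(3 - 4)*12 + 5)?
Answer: 53 + 143*sqrt(754) ≈ 3979.6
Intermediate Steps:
H(23, -15)*143 + (-4*(3 - 4)*12 + 5) = sqrt(23**2 + (-15)**2)*143 + (-4*(3 - 4)*12 + 5) = sqrt(529 + 225)*143 + (-4*(-1)*12 + 5) = sqrt(754)*143 + (4*12 + 5) = 143*sqrt(754) + (48 + 5) = 143*sqrt(754) + 53 = 53 + 143*sqrt(754)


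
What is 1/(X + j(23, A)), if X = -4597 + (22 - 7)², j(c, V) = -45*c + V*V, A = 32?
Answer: -1/4383 ≈ -0.00022815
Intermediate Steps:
j(c, V) = V² - 45*c (j(c, V) = -45*c + V² = V² - 45*c)
X = -4372 (X = -4597 + 15² = -4597 + 225 = -4372)
1/(X + j(23, A)) = 1/(-4372 + (32² - 45*23)) = 1/(-4372 + (1024 - 1035)) = 1/(-4372 - 11) = 1/(-4383) = -1/4383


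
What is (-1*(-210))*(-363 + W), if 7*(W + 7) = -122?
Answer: -81360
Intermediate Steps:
W = -171/7 (W = -7 + (⅐)*(-122) = -7 - 122/7 = -171/7 ≈ -24.429)
(-1*(-210))*(-363 + W) = (-1*(-210))*(-363 - 171/7) = 210*(-2712/7) = -81360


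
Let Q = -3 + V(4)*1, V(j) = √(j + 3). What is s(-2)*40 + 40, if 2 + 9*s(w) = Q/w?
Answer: 340/9 - 20*√7/9 ≈ 31.898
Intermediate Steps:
V(j) = √(3 + j)
Q = -3 + √7 (Q = -3 + √(3 + 4)*1 = -3 + √7*1 = -3 + √7 ≈ -0.35425)
s(w) = -2/9 + (-3 + √7)/(9*w) (s(w) = -2/9 + ((-3 + √7)/w)/9 = -2/9 + (-3 + √7)/(9*w))
s(-2)*40 + 40 = ((⅑)*(-3 + √7 - 2*(-2))/(-2))*40 + 40 = ((⅑)*(-½)*(-3 + √7 + 4))*40 + 40 = ((⅑)*(-½)*(1 + √7))*40 + 40 = (-1/18 - √7/18)*40 + 40 = (-20/9 - 20*√7/9) + 40 = 340/9 - 20*√7/9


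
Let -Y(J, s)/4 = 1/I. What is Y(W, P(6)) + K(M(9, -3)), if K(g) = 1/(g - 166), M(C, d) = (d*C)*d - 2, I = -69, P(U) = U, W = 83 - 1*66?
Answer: 31/667 ≈ 0.046477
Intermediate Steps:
W = 17 (W = 83 - 66 = 17)
Y(J, s) = 4/69 (Y(J, s) = -4/(-69) = -4*(-1/69) = 4/69)
M(C, d) = -2 + C*d**2 (M(C, d) = (C*d)*d - 2 = C*d**2 - 2 = -2 + C*d**2)
K(g) = 1/(-166 + g)
Y(W, P(6)) + K(M(9, -3)) = 4/69 + 1/(-166 + (-2 + 9*(-3)**2)) = 4/69 + 1/(-166 + (-2 + 9*9)) = 4/69 + 1/(-166 + (-2 + 81)) = 4/69 + 1/(-166 + 79) = 4/69 + 1/(-87) = 4/69 - 1/87 = 31/667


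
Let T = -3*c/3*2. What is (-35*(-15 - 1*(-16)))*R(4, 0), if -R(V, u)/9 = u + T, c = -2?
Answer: 1260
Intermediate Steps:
T = 4 (T = -(-6)/3*2 = -3*(-2/3)*2 = 2*2 = 4)
R(V, u) = -36 - 9*u (R(V, u) = -9*(u + 4) = -9*(4 + u) = -36 - 9*u)
(-35*(-15 - 1*(-16)))*R(4, 0) = (-35*(-15 - 1*(-16)))*(-36 - 9*0) = (-35*(-15 + 16))*(-36 + 0) = -35*1*(-36) = -35*(-36) = 1260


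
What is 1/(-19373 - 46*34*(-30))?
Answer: 1/27547 ≈ 3.6302e-5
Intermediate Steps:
1/(-19373 - 46*34*(-30)) = 1/(-19373 - 1564*(-30)) = 1/(-19373 + 46920) = 1/27547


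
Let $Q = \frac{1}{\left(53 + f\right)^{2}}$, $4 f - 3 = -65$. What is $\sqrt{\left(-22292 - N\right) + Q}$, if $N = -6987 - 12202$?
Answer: $\frac{11 i \sqrt{144251}}{75} \approx 55.705 i$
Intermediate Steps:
$f = - \frac{31}{2}$ ($f = \frac{3}{4} + \frac{1}{4} \left(-65\right) = \frac{3}{4} - \frac{65}{4} = - \frac{31}{2} \approx -15.5$)
$N = -19189$ ($N = -6987 - 12202 = -19189$)
$Q = \frac{4}{5625}$ ($Q = \frac{1}{\left(53 - \frac{31}{2}\right)^{2}} = \frac{1}{\left(\frac{75}{2}\right)^{2}} = \frac{1}{\frac{5625}{4}} = \frac{4}{5625} \approx 0.00071111$)
$\sqrt{\left(-22292 - N\right) + Q} = \sqrt{\left(-22292 - -19189\right) + \frac{4}{5625}} = \sqrt{\left(-22292 + 19189\right) + \frac{4}{5625}} = \sqrt{-3103 + \frac{4}{5625}} = \sqrt{- \frac{17454371}{5625}} = \frac{11 i \sqrt{144251}}{75}$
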